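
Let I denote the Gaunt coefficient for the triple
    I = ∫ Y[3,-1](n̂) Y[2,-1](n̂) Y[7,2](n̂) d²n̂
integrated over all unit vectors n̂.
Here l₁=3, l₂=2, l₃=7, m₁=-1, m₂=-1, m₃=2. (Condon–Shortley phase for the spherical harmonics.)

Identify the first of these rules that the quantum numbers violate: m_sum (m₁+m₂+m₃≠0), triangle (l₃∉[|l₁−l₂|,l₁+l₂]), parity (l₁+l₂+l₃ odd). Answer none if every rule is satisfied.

m₁+m₂+m₃ = -1 − 1 + 2 = 0  ✓
triangle: |3−2|=1 ≤ l₃=7 ≤ 3+2=5  ✗
parity: l₁+l₂+l₃ = 12 is even

triangle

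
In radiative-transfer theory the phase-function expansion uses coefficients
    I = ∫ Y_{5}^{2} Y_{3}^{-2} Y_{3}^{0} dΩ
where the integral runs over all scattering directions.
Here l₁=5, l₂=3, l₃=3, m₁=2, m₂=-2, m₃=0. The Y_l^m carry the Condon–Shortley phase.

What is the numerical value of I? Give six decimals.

0.000000

Σlᵢ=11 odd — θ-integrand is odd under cosθ→−cosθ; I=0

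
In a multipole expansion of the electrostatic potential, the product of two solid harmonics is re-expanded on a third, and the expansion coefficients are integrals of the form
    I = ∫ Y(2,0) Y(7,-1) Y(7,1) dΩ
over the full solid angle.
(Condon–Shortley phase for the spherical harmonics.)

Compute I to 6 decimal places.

m-sum 0 ✓  L=16 even ✓  5≤7≤9 ✓
Π(2lᵢ+1) = 5×15×15 = 1125
triangle coeff Δ(2,7,7) = 1/185640
Σ_t [0,2]: t=0:+1/2419200 t=1:−1/518400 t=2:+1/2419200 = -1/907200
(3j)²=56/3315 [(2 7 7; 0 0 0)], sign=+1
Σ_t [0,2]: t=0:+1/2073600 t=1:−1/604800 t=2:+1/3870720 = -53/58060800
(3j)²=2809/185640 [(2 7 7; 0 -1 1)], sign=-1
⇒ 4πI² = 14045/48841
I = (-1)√(14045/48841/(4π)) = -0.15127378

-0.151274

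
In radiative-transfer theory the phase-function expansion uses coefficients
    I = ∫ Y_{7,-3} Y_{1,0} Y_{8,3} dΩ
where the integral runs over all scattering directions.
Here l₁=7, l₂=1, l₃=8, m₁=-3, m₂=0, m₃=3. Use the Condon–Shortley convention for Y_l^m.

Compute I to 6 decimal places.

-0.226917

m-sum 0 ✓  L=16 even ✓  6≤8≤8 ✓
Π(2lᵢ+1) = 15×3×17 = 765
triangle coeff Δ(7,1,8) = 1/2040
Σ_t [0,0]: t=0:+1/25401600 = 1/25401600
(3j)²=8/255 [(7 1 8; 0 0 0)], sign=+1
Σ_t [0,0]: t=0:+1/87091200 = 1/87091200
(3j)²=11/408 [(7 1 8; -3 0 3)], sign=-1
⇒ 4πI² = 11/17
I = (-1)√(11/17/(4π)) = -0.22691696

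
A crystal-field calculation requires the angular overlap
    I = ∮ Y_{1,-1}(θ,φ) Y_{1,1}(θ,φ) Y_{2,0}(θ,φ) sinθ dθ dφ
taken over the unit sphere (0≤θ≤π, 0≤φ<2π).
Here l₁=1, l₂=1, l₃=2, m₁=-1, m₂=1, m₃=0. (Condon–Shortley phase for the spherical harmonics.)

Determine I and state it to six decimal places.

0.126157

m-sum 0 ✓  L=4 even ✓  0≤2≤2 ✓
Π(2lᵢ+1) = 3×3×5 = 45
triangle coeff Δ(1,1,2) = 1/30
Σ_t [0,0]: t=0:+1/1 = 1/1
(3j)²=2/15 [(1 1 2; 0 0 0)], sign=+1
Σ_t [0,0]: t=0:+1/4 = 1/4
(3j)²=1/30 [(1 1 2; -1 1 0)], sign=+1
⇒ 4πI² = 1/5
I = (+1)√(1/5/(4π)) = 0.12615663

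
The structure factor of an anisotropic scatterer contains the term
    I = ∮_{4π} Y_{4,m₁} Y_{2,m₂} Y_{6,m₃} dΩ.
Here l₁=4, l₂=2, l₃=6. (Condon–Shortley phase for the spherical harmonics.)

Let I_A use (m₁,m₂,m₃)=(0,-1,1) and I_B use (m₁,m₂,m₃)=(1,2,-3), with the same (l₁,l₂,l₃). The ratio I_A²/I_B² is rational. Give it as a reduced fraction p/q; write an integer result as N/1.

25/18

l's match ⇒ only the (l;m) 3-j factors differ between A and B.
A: triangle coeff Δ(4,2,6) = 1/6435; Σ_t [0,0]: t=0:+1/3456 = 1/3456; (3j)²=35/1287 [(4 2 6; 0 -1 1)], sign=-1
B: triangle coeff Δ(4,2,6) = 1/6435; Σ_t [0,0]: t=0:+1/17280 = 1/17280; (3j)²=14/715 [(4 2 6; 1 2 -3)], sign=-1
I_A²/I_B² = (35/1287)/(14/715) = 25/18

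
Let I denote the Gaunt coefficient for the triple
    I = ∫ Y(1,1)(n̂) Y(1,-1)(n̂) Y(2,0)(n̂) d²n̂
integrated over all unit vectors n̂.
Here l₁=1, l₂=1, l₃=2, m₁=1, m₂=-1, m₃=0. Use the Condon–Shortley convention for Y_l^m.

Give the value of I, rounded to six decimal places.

0.126157

Rules hold: Σm=0, L=4 even, 0≤2≤2.
N = 3·3·5 = 45
Δ = 0!·2!·2!/5! = 1/30
Racah Σ t=0..0: t=0:+1/1 = 1/1
⇒ 3j(1 1 2; 0 0 0)² = 2/15, sgn +1
Racah Σ t=0..0: t=0:+1/4 = 1/4
⇒ 3j(1 1 2; 1 -1 0)² = 1/30, sgn +1
4πI² = N·(3j₀)²·(3jₘ)² = 1/5
I = +1·√(0.2/4π) = 0.12615663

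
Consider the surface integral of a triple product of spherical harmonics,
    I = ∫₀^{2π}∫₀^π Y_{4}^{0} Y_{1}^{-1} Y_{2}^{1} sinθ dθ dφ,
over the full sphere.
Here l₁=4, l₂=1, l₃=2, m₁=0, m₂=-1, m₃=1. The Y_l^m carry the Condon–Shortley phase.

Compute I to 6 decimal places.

0.000000

triangle: need 3≤l₃≤5, have 2; I=0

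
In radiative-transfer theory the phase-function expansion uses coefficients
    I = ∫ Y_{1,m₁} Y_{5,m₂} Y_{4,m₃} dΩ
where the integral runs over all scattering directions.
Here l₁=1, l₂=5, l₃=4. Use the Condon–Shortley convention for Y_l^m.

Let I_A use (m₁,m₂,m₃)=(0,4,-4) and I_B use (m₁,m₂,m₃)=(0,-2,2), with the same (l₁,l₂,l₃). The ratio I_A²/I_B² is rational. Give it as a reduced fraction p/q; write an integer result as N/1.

Shared (l₁,l₂,l₃)=(1,5,4): N and (l;000)² cancel in I_A²/I_B².
A: Δ = 2!·0!·8!/11! = 1/495; Racah Σ t=1..1: t=1:−1/40320 = -1/40320; ⇒ 3j(1 5 4; 0 4 -4)² = 1/55, sgn -1
B: Δ = 2!·0!·8!/11! = 1/495; Racah Σ t=1..1: t=1:−1/1440 = -1/1440; ⇒ 3j(1 5 4; 0 -2 2)² = 7/165, sgn -1
I_A²/I_B² = (1/55)/(7/165) = 3/7

3/7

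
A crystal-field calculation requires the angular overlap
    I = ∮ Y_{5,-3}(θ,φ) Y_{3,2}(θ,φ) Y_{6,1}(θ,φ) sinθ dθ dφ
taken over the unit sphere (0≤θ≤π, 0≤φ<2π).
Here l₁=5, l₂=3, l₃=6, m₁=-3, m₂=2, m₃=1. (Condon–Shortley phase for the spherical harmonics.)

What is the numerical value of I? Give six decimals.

0.166435

Rules hold: Σm=0, L=14 even, 2≤6≤8.
N = 11·7·13 = 1001
Δ = 2!·8!·4!/15! = 1/675675
Racah Σ t=0..2: t=0:+1/8640 t=1:−1/2304 t=2:+1/8640 = -7/34560
⇒ 3j(5 3 6; 0 0 0)² = 7/429, sgn -1
Racah Σ t=1..2: t=1:−1/120960 t=2:+1/17280 = 1/20160
⇒ 3j(5 3 6; -3 2 1)² = 64/3003, sgn -1
4πI² = N·(3j₀)²·(3jₘ)² = 448/1287
I = +1·√(0.348096/4π) = 0.16643505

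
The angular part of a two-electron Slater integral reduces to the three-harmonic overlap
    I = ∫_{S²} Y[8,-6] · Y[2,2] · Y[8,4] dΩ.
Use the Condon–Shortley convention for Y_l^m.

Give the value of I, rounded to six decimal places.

m-sum 0 ✓  L=18 even ✓  6≤8≤10 ✓
Π(2lᵢ+1) = 17×5×17 = 1445
triangle coeff Δ(8,2,8) = 1/348840
Σ_t [0,2]: t=0:+1/116121600 t=1:−1/25401600 t=2:+1/116121600 = -1/45158400
(3j)²=24/1615 [(8 2 8; 0 0 0)], sign=-1
Σ_t [2,2]: t=2:+1/3832012800 = 1/3832012800
(3j)²=91/9690 [(8 2 8; -6 2 4)], sign=+1
⇒ 4πI² = 364/1805
I = (-1)√(364/1805/(4π)) = -0.12667974

-0.126680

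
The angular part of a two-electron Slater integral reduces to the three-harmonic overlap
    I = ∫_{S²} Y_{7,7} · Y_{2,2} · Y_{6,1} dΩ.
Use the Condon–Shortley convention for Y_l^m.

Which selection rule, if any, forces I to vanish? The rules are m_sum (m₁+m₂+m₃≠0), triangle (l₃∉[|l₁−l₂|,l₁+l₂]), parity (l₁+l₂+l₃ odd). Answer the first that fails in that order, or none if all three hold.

m_sum

azimuthal sum: 7 + 2 + 1 = 10  ✗
5 ≤ 6 ≤ 9 (triangle on l)
L = 7 + 2 + 6 = 15 (odd)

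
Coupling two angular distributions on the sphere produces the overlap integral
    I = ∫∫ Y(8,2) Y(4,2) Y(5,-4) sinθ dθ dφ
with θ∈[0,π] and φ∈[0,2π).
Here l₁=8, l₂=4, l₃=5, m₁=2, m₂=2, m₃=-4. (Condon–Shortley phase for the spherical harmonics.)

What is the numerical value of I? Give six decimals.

L=17 odd ⇒ parity kills the (l;000) factor ⇒ I = 0

0.000000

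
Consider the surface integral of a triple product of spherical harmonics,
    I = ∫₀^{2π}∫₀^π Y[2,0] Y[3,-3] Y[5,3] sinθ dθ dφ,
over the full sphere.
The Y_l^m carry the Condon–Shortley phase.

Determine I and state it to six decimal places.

-0.126792

Checks pass: Σm=0; 10 even; l₃=5∈[1,5].
(2·2+1)(2·3+1)(2·5+1) = 385
Δ: 0! 4! 6! / 11! → 1/2310
sum: t=0:+1/144 = 1/144
3j²(2 3 5; 0 0 0) = Δ·Π!·Σ² = 10/231  (sign -1)
sum: t=0:+1/2880 = 1/2880
3j²(2 3 5; 0 -3 3) = Δ·Π!·Σ² = 2/165  (sign +1)
combine: 4πI² = 385·10/231·2/165 = 20/99
take √, sign -1: I = -0.12679218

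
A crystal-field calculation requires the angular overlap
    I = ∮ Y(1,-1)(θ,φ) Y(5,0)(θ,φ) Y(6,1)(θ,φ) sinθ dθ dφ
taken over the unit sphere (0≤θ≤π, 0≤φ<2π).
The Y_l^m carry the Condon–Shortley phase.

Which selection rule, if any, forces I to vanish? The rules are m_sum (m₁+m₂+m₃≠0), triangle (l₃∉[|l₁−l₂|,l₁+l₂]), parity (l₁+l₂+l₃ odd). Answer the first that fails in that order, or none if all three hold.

none

azimuthal sum: -1 + 0 + 1 = 0  ✓
4 ≤ 6 ≤ 6 (triangle on l)  ✓
L = 1 + 5 + 6 = 12 (even)  ✓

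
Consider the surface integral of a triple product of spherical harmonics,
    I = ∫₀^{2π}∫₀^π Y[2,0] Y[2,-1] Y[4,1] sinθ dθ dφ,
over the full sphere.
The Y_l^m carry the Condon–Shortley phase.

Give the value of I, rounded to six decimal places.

-0.220728

Checks pass: Σm=0; 8 even; l₃=4∈[0,4].
(2·2+1)(2·2+1)(2·4+1) = 225
Δ: 0! 4! 4! / 9! → 1/630
sum: t=0:+1/16 = 1/16
3j²(2 2 4; 0 0 0) = Δ·Π!·Σ² = 2/35  (sign +1)
sum: t=0:+1/24 = 1/24
3j²(2 2 4; 0 -1 1) = Δ·Π!·Σ² = 1/21  (sign -1)
combine: 4πI² = 225·2/35·1/21 = 30/49
take √, sign -1: I = -0.22072812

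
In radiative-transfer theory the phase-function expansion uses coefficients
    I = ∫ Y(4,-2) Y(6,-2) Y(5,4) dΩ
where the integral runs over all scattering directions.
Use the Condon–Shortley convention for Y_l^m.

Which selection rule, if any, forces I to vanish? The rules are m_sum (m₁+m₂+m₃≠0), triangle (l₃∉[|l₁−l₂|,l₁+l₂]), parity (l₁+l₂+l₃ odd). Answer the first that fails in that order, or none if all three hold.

parity

Σmᵢ = 0  ✓
l₃∈[|l₁−l₂|,l₁+l₂]=[2,10], have l₃=5  ✓
Σlᵢ = 15 ⇒ odd  ✗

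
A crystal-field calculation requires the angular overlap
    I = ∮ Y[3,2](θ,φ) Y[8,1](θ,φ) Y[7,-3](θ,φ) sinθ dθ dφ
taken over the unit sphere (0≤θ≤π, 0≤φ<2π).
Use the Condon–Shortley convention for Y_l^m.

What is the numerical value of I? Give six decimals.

m-sum 0 ✓  L=18 even ✓  5≤7≤11 ✓
Π(2lᵢ+1) = 7×17×15 = 1785
triangle coeff Δ(3,8,7) = 1/5290740
Σ_t [1,3]: t=1:−1/7257600 t=2:+1/2073600 t=3:−1/7257600 = 1/4838400
(3j)²=252/20995 [(3 8 7; 0 0 0)], sign=-1
Σ_t [0,1]: t=0:+1/52254720 t=1:−1/11612160 = -1/14929920
(3j)²=1225/75582 [(3 8 7; 2 1 -3)], sign=-1
⇒ 4πI² = 360150/1037153
I = (+1)√(360150/1037153/(4π)) = 0.16623228

0.166232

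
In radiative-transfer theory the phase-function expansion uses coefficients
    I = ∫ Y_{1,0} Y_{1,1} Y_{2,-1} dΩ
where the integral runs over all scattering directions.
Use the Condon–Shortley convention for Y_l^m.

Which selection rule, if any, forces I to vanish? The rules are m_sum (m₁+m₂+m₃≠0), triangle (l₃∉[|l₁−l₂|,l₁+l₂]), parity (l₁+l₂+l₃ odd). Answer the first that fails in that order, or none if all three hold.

Σmᵢ = 0  ✓
l₃∈[|l₁−l₂|,l₁+l₂]=[0,2], have l₃=2  ✓
Σlᵢ = 4 ⇒ even  ✓

none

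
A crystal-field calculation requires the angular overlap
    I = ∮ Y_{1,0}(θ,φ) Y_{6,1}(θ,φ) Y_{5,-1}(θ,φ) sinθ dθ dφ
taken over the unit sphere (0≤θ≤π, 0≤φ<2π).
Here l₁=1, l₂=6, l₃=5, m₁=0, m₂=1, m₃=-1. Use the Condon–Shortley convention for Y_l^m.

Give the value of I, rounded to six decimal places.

Checks pass: Σm=0; 12 even; l₃=5∈[5,7].
(2·1+1)(2·6+1)(2·5+1) = 429
Δ: 2! 0! 10! / 13! → 1/858
sum: t=1:−1/14400 = -1/14400
3j²(1 6 5; 0 0 0) = Δ·Π!·Σ² = 6/143  (sign +1)
sum: t=1:−1/17280 = -1/17280
3j²(1 6 5; 0 1 -1) = Δ·Π!·Σ² = 35/858  (sign -1)
combine: 4πI² = 429·6/143·35/858 = 105/143
take √, sign -1: I = -0.24172507

-0.241725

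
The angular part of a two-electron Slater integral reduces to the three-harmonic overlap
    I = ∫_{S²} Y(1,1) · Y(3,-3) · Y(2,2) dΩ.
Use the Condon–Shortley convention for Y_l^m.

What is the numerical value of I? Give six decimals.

Rules hold: Σm=0, L=6 even, 2≤2≤4.
N = 3·7·5 = 105
Δ = 2!·0!·4!/7! = 1/105
Racah Σ t=1..1: t=1:−1/4 = -1/4
⇒ 3j(1 3 2; 0 0 0)² = 3/35, sgn -1
Racah Σ t=0..0: t=0:+1/48 = 1/48
⇒ 3j(1 3 2; 1 -3 2)² = 1/7, sgn +1
4πI² = N·(3j₀)²·(3jₘ)² = 9/7
I = -1·√(1.28571/4π) = -0.31986543

-0.319865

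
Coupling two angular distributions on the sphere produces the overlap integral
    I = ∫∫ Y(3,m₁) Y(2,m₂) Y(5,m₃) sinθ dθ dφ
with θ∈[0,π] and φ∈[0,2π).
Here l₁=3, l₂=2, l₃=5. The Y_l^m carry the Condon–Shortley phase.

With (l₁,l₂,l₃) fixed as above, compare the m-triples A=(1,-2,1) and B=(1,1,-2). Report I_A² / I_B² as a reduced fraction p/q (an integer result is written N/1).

1/7

Same 3,2,5: normalisation and zero-m 3j drop out of the ratio.
A: Δ: 0! 6! 4! / 11! → 1/2310; sum: t=0:+1/1152 = 1/1152; 3j²(3 2 5; 1 -2 1) = Δ·Π!·Σ² = 1/154  (sign +1)
B: Δ: 0! 6! 4! / 11! → 1/2310; sum: t=0:+1/288 = 1/288; 3j²(3 2 5; 1 1 -2) = Δ·Π!·Σ² = 1/22  (sign -1)
I_A²/I_B² = (1/154)/(1/22) = 1/7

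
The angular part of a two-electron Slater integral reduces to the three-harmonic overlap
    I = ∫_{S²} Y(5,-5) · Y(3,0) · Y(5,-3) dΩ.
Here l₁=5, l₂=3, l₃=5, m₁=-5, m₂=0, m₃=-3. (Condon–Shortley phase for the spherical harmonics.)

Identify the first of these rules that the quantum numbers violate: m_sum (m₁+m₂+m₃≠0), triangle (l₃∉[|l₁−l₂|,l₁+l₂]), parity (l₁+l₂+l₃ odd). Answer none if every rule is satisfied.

m_sum

m₁+m₂+m₃ = -5 + 0 − 3 = -8  ✗
triangle: |5−3|=2 ≤ l₃=5 ≤ 5+3=8
parity: l₁+l₂+l₃ = 13 is odd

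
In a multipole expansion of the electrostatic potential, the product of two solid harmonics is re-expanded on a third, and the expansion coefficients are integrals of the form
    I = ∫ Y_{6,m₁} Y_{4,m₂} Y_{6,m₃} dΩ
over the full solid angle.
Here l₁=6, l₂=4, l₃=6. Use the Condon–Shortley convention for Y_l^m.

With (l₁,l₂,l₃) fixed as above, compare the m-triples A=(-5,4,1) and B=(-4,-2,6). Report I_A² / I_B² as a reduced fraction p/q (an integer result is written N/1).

l's match ⇒ only the (l;m) 3-j factors differ between A and B.
A: triangle coeff Δ(6,4,6) = 1/15315300; Σ_t [4,4]: t=4:+1/2903040 = 1/2903040; (3j)²=5/663 [(6 4 6; -5 4 1)], sign=-1
B: triangle coeff Δ(6,4,6) = 1/15315300; Σ_t [2,2]: t=2:+1/3870720 = 1/3870720; (3j)²=135/6188 [(6 4 6; -4 -2 6)], sign=+1
I_A²/I_B² = (5/663)/(135/6188) = 28/81

28/81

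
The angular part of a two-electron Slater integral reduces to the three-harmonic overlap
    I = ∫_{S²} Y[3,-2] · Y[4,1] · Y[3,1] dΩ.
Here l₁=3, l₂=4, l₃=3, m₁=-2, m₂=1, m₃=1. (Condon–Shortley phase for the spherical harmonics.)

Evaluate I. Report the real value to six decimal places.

Checks pass: Σm=0; 10 even; l₃=3∈[1,7].
(2·3+1)(2·4+1)(2·3+1) = 441
Δ: 4! 2! 4! / 11! → 1/34650
sum: t=1:−1/72 t=2:+1/16 t=3:−1/72 = 5/144
3j²(3 4 3; 0 0 0) = Δ·Π!·Σ² = 2/77  (sign -1)
sum: t=3:−1/48 t=4:+1/144 = -1/72
3j²(3 4 3; -2 1 1) = Δ·Π!·Σ² = 16/693  (sign -1)
combine: 4πI² = 441·2/77·16/693 = 32/121
take √, sign +1: I = 0.14506992

0.145070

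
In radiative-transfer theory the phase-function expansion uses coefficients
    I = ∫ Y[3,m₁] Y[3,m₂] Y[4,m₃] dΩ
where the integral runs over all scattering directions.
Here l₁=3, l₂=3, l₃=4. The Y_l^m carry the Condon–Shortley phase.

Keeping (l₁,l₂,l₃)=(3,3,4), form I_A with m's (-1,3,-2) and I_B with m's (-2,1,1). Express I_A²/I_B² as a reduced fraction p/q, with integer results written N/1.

Shared (l₁,l₂,l₃)=(3,3,4): N and (l;000)² cancel in I_A²/I_B².
A: Δ = 2!·4!·4!/11! = 1/34650; Racah Σ t=2..2: t=2:+1/192 = 1/192; ⇒ 3j(3 3 4; -1 3 -2)² = 3/77, sgn +1
B: Δ = 2!·4!·4!/11! = 1/34650; Racah Σ t=1..2: t=1:−1/144 t=2:+1/48 = 1/72; ⇒ 3j(3 3 4; -2 1 1)² = 16/693, sgn -1
I_A²/I_B² = (3/77)/(16/693) = 27/16

27/16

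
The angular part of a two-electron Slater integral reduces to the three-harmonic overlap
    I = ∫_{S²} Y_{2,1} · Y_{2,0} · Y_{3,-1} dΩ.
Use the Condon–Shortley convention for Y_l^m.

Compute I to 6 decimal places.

0.000000

L=7 odd ⇒ parity kills the (l;000) factor ⇒ I = 0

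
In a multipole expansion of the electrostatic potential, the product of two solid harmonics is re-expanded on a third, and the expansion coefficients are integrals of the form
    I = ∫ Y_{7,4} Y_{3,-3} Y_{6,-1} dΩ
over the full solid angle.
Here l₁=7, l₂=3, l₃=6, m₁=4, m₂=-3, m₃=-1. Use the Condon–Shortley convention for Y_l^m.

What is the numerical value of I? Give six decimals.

-0.190770

Checks pass: Σm=0; 16 even; l₃=6∈[4,10].
(2·7+1)(2·3+1)(2·6+1) = 1365
Δ: 4! 10! 2! / 17! → 1/2042040
sum: t=1:−1/207360 t=2:+1/57600 t=3:−1/207360 = 1/129600
3j²(7 3 6; 0 0 0) = Δ·Π!·Σ² = 168/12155  (sign +1)
sum: t=0:+1/1451520 = 1/1451520
3j²(7 3 6; 4 -3 -1) = Δ·Π!·Σ² = 75/3094  (sign -1)
combine: 4πI² = 1365·168/12155·75/3094 = 18900/41327
take √, sign -1: I = -0.19076954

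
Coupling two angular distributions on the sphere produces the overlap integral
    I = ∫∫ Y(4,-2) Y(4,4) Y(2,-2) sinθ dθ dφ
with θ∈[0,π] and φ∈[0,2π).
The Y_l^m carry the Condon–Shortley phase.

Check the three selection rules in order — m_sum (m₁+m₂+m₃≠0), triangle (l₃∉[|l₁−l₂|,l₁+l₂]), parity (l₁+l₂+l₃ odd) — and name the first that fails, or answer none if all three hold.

azimuthal sum: -2 + 4 − 2 = 0  ✓
0 ≤ 2 ≤ 8 (triangle on l)  ✓
L = 4 + 4 + 2 = 10 (even)  ✓

none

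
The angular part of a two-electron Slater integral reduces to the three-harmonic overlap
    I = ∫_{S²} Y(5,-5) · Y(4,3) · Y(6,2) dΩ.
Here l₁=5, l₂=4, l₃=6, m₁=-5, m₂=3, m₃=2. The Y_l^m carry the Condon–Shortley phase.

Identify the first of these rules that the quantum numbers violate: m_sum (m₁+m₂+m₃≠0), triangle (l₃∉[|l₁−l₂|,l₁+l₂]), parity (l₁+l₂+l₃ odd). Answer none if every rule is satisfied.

parity

azimuthal sum: -5 + 3 + 2 = 0  ✓
1 ≤ 6 ≤ 9 (triangle on l)  ✓
L = 5 + 4 + 6 = 15 (odd)  ✗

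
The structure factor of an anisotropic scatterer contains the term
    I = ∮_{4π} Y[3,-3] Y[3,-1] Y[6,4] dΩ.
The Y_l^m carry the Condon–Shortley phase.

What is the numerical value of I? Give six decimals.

0.171787

Checks pass: Σm=0; 12 even; l₃=6∈[0,6].
(2·3+1)(2·3+1)(2·6+1) = 637
Δ: 0! 6! 6! / 13! → 1/12012
sum: t=0:+1/1296 = 1/1296
3j²(3 3 6; 0 0 0) = Δ·Π!·Σ² = 100/3003  (sign +1)
sum: t=0:+1/34560 = 1/34560
3j²(3 3 6; -3 -1 4) = Δ·Π!·Σ² = 5/286  (sign +1)
combine: 4πI² = 637·100/3003·5/286 = 1750/4719
take √, sign +1: I = 0.17178653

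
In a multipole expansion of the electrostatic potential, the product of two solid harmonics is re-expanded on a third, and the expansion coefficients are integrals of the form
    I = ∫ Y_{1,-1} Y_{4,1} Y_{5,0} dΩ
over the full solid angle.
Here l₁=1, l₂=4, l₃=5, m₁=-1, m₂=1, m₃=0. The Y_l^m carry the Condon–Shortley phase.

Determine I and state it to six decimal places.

Checks pass: Σm=0; 10 even; l₃=5∈[3,5].
(2·1+1)(2·4+1)(2·5+1) = 297
Δ: 0! 2! 8! / 11! → 1/495
sum: t=0:+1/576 = 1/576
3j²(1 4 5; 0 0 0) = Δ·Π!·Σ² = 5/99  (sign -1)
sum: t=0:+1/1440 = 1/1440
3j²(1 4 5; -1 1 0) = Δ·Π!·Σ² = 2/99  (sign -1)
combine: 4πI² = 297·5/99·2/99 = 10/33
take √, sign +1: I = 0.15528807

0.155288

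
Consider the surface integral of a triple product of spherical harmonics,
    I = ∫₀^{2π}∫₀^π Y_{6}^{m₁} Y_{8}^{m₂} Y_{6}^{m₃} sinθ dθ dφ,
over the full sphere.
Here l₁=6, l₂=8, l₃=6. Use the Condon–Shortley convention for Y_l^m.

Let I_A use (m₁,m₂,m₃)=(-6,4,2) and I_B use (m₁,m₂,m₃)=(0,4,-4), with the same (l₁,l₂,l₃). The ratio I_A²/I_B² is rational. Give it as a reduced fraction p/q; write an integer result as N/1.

110/63

l's match ⇒ only the (l;m) 3-j factors differ between A and B.
A: triangle coeff Δ(6,8,6) = 1/1309458150; Σ_t [8,8]: t=8:+1/557383680 = 1/557383680; (3j)²=55/4199 [(6 8 6; -6 4 2)], sign=+1
B: triangle coeff Δ(6,8,6) = 1/1309458150; Σ_t [4,6]: t=4:+1/92897280 t=5:−1/21772800 t=6:+1/49766400 = -1/66355200; (3j)²=63/8398 [(6 8 6; 0 4 -4)], sign=-1
I_A²/I_B² = (55/4199)/(63/8398) = 110/63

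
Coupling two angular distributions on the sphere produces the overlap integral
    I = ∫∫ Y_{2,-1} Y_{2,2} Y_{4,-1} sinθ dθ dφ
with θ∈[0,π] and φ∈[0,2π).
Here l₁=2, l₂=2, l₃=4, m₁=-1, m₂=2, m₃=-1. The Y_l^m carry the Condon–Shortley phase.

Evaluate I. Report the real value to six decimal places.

Checks pass: Σm=0; 8 even; l₃=4∈[0,4].
(2·2+1)(2·2+1)(2·4+1) = 225
Δ: 0! 4! 4! / 9! → 1/630
sum: t=0:+1/16 = 1/16
3j²(2 2 4; 0 0 0) = Δ·Π!·Σ² = 2/35  (sign +1)
sum: t=0:+1/144 = 1/144
3j²(2 2 4; -1 2 -1) = Δ·Π!·Σ² = 1/126  (sign -1)
combine: 4πI² = 225·2/35·1/126 = 5/49
take √, sign -1: I = -0.09011188

-0.090112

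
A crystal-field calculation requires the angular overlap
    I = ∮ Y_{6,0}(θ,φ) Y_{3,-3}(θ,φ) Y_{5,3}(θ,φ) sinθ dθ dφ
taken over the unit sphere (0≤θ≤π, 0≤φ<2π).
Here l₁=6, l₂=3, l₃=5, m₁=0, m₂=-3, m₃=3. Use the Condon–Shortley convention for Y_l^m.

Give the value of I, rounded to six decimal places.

-0.110086

Rules hold: Σm=0, L=14 even, 3≤5≤9.
N = 13·7·11 = 1001
Δ = 4!·8!·2!/15! = 1/675675
Racah Σ t=1..3: t=1:−1/8640 t=2:+1/2304 t=3:−1/8640 = 7/34560
⇒ 3j(6 3 5; 0 0 0)² = 7/429, sgn -1
Racah Σ t=0..0: t=0:+1/69120 = 1/69120
⇒ 3j(6 3 5; 0 -3 3)² = 4/429, sgn +1
4πI² = N·(3j₀)²·(3jₘ)² = 196/1287
I = -1·√(0.152292/4π) = -0.11008644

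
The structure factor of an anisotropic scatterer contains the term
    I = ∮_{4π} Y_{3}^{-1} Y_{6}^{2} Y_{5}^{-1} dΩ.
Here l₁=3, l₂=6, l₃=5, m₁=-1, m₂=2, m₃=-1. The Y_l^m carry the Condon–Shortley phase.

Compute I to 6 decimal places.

m-sum 0 ✓  L=14 even ✓  3≤5≤9 ✓
Π(2lᵢ+1) = 7×13×11 = 1001
triangle coeff Δ(3,6,5) = 1/675675
Σ_t [1,3]: t=1:−1/8640 t=2:+1/2304 t=3:−1/8640 = 7/34560
(3j)²=7/429 [(3 6 5; 0 0 0)], sign=-1
Σ_t [2,4]: t=2:+1/11520 t=3:−1/4320 t=4:+1/27648 = -1/9216
(3j)²=2/143 [(3 6 5; -1 2 -1)], sign=-1
⇒ 4πI² = 98/429
I = (+1)√(98/429/(4π)) = 0.13482780

0.134828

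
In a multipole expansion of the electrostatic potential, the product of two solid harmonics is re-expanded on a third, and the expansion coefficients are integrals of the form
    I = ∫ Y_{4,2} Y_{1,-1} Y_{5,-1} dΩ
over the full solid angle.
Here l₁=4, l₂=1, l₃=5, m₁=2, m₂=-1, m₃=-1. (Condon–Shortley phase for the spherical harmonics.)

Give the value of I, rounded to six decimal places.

m-sum 0 ✓  L=10 even ✓  3≤5≤5 ✓
Π(2lᵢ+1) = 9×3×11 = 297
triangle coeff Δ(4,1,5) = 1/495
Σ_t [0,0]: t=0:+1/576 = 1/576
(3j)²=5/99 [(4 1 5; 0 0 0)], sign=-1
Σ_t [0,0]: t=0:+1/2880 = 1/2880
(3j)²=2/165 [(4 1 5; 2 -1 -1)], sign=+1
⇒ 4πI² = 2/11
I = (-1)√(2/11/(4π)) = -0.12028562

-0.120286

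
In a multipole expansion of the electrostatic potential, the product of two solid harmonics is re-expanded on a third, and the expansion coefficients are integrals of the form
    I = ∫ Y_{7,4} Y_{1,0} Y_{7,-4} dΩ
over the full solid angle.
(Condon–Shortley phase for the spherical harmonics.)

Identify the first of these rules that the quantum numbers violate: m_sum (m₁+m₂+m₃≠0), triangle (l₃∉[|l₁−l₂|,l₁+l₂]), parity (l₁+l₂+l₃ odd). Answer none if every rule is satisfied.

m₁+m₂+m₃ = 4 + 0 − 4 = 0  ✓
triangle: |7−1|=6 ≤ l₃=7 ≤ 7+1=8  ✓
parity: l₁+l₂+l₃ = 15 is odd  ✗

parity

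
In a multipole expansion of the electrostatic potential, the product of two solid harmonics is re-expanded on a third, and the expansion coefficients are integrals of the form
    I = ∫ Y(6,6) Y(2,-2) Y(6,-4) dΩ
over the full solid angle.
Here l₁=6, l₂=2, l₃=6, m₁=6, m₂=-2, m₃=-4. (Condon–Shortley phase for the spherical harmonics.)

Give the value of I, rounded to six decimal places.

m-sum 0 ✓  L=14 even ✓  4≤6≤8 ✓
Π(2lᵢ+1) = 13×5×13 = 845
triangle coeff Δ(6,2,6) = 1/90090
Σ_t [0,2]: t=0:+1/69120 t=1:−1/14400 t=2:+1/69120 = -7/172800
(3j)²=14/715 [(6 2 6; 0 0 0)], sign=-1
Σ_t [0,0]: t=0:+1/14515200 = 1/14515200
(3j)²=2/455 [(6 2 6; 6 -2 -4)], sign=+1
⇒ 4πI² = 4/55
I = (-1)√(4/55/(4π)) = -0.07607531

-0.076075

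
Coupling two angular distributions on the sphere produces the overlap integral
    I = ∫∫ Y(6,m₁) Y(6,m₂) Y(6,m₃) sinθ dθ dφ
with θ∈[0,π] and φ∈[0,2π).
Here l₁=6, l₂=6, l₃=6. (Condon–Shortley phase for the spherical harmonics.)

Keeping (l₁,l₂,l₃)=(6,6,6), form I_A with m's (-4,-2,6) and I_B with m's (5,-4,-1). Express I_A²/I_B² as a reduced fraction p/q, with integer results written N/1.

40/27

Shared (l₁,l₂,l₃)=(6,6,6): N and (l;000)² cancel in I_A²/I_B².
A: Δ = 6!·6!·6!/19! = 1/325909584; Racah Σ t=4..4: t=4:+1/24883200 = 1/24883200; ⇒ 3j(6 6 6; -4 -2 6)² = 70/4199, sgn +1
B: Δ = 6!·6!·6!/19! = 1/325909584; Racah Σ t=0..1: t=0:+1/4147200 t=1:−1/10368000 = 1/6912000; ⇒ 3j(6 6 6; 5 -4 -1)² = 189/16796, sgn -1
I_A²/I_B² = (70/4199)/(189/16796) = 40/27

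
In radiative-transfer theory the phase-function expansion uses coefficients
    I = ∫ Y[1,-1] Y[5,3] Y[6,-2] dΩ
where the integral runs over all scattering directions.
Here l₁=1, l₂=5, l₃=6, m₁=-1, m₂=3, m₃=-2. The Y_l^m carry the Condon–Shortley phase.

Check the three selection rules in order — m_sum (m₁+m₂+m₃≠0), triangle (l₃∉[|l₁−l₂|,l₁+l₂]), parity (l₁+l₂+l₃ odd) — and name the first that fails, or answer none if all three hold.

azimuthal sum: -1 + 3 − 2 = 0  ✓
4 ≤ 6 ≤ 6 (triangle on l)  ✓
L = 1 + 5 + 6 = 12 (even)  ✓

none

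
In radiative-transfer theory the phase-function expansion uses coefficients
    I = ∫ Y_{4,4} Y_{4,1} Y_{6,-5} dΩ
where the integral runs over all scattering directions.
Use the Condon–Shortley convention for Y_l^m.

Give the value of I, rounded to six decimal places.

0.200167

Checks pass: Σm=0; 14 even; l₃=6∈[0,8].
(2·4+1)(2·4+1)(2·6+1) = 1053
Δ: 2! 6! 6! / 15! → 1/1261260
sum: t=0:+1/4608 t=1:−1/1296 t=2:+1/4608 = -7/20736
3j²(4 4 6; 0 0 0) = Δ·Π!·Σ² = 20/1287  (sign -1)
sum: t=0:+1/172800 = 1/172800
3j²(4 4 6; 4 1 -5) = Δ·Π!·Σ² = 2/65  (sign -1)
combine: 4πI² = 1053·20/1287·2/65 = 72/143
take √, sign +1: I = 0.20016738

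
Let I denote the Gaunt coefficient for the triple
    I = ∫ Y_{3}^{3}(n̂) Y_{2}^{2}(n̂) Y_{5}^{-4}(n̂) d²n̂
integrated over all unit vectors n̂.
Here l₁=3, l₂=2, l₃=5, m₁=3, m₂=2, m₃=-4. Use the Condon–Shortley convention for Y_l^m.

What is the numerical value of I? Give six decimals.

0.000000

Σmᵢ = 1 ≠ 0, so the φ-integral vanishes; I = 0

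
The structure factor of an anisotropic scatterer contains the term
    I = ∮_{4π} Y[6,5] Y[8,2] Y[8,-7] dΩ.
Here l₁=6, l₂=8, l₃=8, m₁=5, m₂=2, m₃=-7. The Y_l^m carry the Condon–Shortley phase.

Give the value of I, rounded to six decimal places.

-0.123243

Rules hold: Σm=0, L=22 even, 2≤8≤14.
N = 13·17·17 = 3757
Δ = 6!·6!·10!/23! = 1/13742520792
Racah Σ t=0..6: t=0:+1/41803776000 t=1:−1/435456000 t=2:+1/39813120 t=3:−1/18662400 t=4:+1/39813120 t=5:−1/435456000 t=6:+1/41803776000 = -11/1393459200
⇒ 3j(6 8 8; 0 0 0)² = 600/96577, sgn -1
Racah Σ t=0..1: t=0:+1/313528320000 t=1:−1/31352832000 = -1/34836480000
⇒ 3j(6 8 8; 5 2 -7)² = 243/29716, sgn +1
4πI² = N·(3j₀)²·(3jₘ)² = 36450/190969
I = -1·√(0.190869/4π) = -0.12324304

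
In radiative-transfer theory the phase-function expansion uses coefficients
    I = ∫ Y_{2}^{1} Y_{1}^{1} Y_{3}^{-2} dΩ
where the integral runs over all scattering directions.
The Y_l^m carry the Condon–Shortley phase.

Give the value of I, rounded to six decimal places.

0.261169

Rules hold: Σm=0, L=6 even, 1≤3≤3.
N = 5·3·7 = 105
Δ = 0!·4!·2!/7! = 1/105
Racah Σ t=0..0: t=0:+1/4 = 1/4
⇒ 3j(2 1 3; 0 0 0)² = 3/35, sgn -1
Racah Σ t=0..0: t=0:+1/12 = 1/12
⇒ 3j(2 1 3; 1 1 -2)² = 2/21, sgn -1
4πI² = N·(3j₀)²·(3jₘ)² = 6/7
I = +1·√(0.857143/4π) = 0.26116903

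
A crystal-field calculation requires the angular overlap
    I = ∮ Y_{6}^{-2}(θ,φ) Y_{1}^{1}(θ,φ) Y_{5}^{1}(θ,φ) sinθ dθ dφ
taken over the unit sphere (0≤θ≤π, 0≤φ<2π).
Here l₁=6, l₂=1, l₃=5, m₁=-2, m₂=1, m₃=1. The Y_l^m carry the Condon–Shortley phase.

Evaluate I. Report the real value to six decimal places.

0.216205

Checks pass: Σm=0; 12 even; l₃=5∈[5,7].
(2·6+1)(2·1+1)(2·5+1) = 429
Δ: 2! 10! 0! / 13! → 1/858
sum: t=1:−1/14400 = -1/14400
3j²(6 1 5; 0 0 0) = Δ·Π!·Σ² = 6/143  (sign +1)
sum: t=2:+1/34560 = 1/34560
3j²(6 1 5; -2 1 1) = Δ·Π!·Σ² = 14/429  (sign +1)
combine: 4πI² = 429·6/143·14/429 = 84/143
take √, sign +1: I = 0.21620548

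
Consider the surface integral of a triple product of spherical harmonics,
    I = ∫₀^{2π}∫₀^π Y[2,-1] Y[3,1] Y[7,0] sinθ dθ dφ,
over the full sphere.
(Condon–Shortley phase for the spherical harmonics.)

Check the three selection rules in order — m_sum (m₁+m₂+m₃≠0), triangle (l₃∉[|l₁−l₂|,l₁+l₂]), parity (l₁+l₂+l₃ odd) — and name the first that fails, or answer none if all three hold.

triangle

m₁+m₂+m₃ = -1 + 1 + 0 = 0  ✓
triangle: |2−3|=1 ≤ l₃=7 ≤ 2+3=5  ✗
parity: l₁+l₂+l₃ = 12 is even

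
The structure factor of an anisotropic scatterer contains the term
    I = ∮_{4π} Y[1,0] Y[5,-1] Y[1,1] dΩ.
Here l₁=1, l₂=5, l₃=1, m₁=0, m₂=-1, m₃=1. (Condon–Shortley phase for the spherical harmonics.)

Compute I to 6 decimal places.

|1−5|≤1≤1+5 violated ⇒ I = 0

0.000000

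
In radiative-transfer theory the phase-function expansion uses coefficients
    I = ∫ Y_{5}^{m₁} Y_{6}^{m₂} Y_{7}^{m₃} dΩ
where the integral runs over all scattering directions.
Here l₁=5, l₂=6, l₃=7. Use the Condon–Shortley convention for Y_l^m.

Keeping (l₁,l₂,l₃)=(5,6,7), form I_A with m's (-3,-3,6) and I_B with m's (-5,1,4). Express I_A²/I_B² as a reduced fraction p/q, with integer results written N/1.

l's match ⇒ only the (l;m) 3-j factors differ between A and B.
A: triangle coeff Δ(5,6,7) = 1/174594420; Σ_t [2,3]: t=2:+1/14515200 t=3:−1/29030400 = 1/29030400; (3j)²=12/1615 [(5 6 7; -3 -3 6)], sign=-1
B: triangle coeff Δ(5,6,7) = 1/174594420; Σ_t [4,4]: t=4:+1/12441600 = 1/12441600; (3j)²=245/12597 [(5 6 7; -5 1 4)], sign=-1
I_A²/I_B² = (12/1615)/(245/12597) = 468/1225

468/1225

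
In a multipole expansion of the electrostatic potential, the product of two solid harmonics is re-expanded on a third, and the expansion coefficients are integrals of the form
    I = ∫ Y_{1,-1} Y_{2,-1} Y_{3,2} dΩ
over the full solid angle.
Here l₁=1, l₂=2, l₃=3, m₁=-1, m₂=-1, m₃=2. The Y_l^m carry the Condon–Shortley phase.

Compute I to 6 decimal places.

0.261169

m-sum 0 ✓  L=6 even ✓  1≤3≤3 ✓
Π(2lᵢ+1) = 3×5×7 = 105
triangle coeff Δ(1,2,3) = 1/105
Σ_t [0,0]: t=0:+1/4 = 1/4
(3j)²=3/35 [(1 2 3; 0 0 0)], sign=-1
Σ_t [0,0]: t=0:+1/12 = 1/12
(3j)²=2/21 [(1 2 3; -1 -1 2)], sign=-1
⇒ 4πI² = 6/7
I = (+1)√(6/7/(4π)) = 0.26116903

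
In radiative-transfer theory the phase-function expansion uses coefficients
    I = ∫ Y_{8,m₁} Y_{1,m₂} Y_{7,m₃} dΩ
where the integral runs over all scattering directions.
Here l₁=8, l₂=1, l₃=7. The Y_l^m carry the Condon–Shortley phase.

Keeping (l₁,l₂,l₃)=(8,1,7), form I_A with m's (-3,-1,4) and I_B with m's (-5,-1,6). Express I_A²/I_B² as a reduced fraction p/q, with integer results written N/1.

10/3

l's match ⇒ only the (l;m) 3-j factors differ between A and B.
A: triangle coeff Δ(8,1,7) = 1/2040; Σ_t [0,0]: t=0:+1/479001600 = 1/479001600; (3j)²=1/204 [(8 1 7; -3 -1 4)], sign=-1
B: triangle coeff Δ(8,1,7) = 1/2040; Σ_t [0,0]: t=0:+1/12454041600 = 1/12454041600; (3j)²=1/680 [(8 1 7; -5 -1 6)], sign=-1
I_A²/I_B² = (1/204)/(1/680) = 10/3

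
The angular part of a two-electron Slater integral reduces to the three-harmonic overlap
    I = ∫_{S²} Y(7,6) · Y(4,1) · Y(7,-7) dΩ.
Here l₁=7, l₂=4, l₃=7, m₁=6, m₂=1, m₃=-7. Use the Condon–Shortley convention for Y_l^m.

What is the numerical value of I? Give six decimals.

Rules hold: Σm=0, L=18 even, 3≤7≤11.
N = 15·9·15 = 2025
Δ = 4!·10!·4!/19! = 1/58198140
Racah Σ t=0..4: t=0:+1/17418240 t=1:−1/622080 t=2:+1/230400 t=3:−1/622080 t=4:+1/17418240 = 1/806400
⇒ 3j(7 4 7; 0 0 0)² = 2268/230945, sgn -1
Racah Σ t=1..1: t=1:−1/522547200 = -1/522547200
⇒ 3j(7 4 7; 6 1 -7)² = 143/5814, sgn -1
4πI² = N·(3j₀)²·(3jₘ)² = 51030/104329
I = +1·√(0.489126/4π) = 0.19729012

0.197290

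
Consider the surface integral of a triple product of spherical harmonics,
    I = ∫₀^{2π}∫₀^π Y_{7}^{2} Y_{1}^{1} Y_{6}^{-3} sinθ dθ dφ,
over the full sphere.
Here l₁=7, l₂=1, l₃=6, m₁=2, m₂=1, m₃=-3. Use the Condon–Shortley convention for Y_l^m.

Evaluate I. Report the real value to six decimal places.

m-sum 0 ✓  L=14 even ✓  6≤6≤8 ✓
Π(2lᵢ+1) = 15×3×13 = 585
triangle coeff Δ(7,1,6) = 1/1365
Σ_t [1,1]: t=1:−1/518400 = -1/518400
(3j)²=7/195 [(7 1 6; 0 0 0)], sign=-1
Σ_t [2,2]: t=2:+1/4354560 = 1/4354560
(3j)²=2/273 [(7 1 6; 2 1 -3)], sign=-1
⇒ 4πI² = 2/13
I = (+1)√(2/13/(4π)) = 0.11064668

0.110647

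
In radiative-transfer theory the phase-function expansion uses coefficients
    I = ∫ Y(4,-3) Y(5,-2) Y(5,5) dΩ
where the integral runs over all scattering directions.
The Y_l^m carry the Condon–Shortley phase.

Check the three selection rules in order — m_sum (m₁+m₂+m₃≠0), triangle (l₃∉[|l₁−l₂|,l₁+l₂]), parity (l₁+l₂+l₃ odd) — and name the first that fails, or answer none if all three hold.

m₁+m₂+m₃ = -3 − 2 + 5 = 0  ✓
triangle: |4−5|=1 ≤ l₃=5 ≤ 4+5=9  ✓
parity: l₁+l₂+l₃ = 14 is even  ✓

none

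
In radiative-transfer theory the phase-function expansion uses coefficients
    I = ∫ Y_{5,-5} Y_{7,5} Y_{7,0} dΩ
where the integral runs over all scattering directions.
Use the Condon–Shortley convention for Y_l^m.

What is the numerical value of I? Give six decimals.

0.000000

l₁+l₂+l₃=19 is odd: 3j(l;000)=0 ⇒ I=0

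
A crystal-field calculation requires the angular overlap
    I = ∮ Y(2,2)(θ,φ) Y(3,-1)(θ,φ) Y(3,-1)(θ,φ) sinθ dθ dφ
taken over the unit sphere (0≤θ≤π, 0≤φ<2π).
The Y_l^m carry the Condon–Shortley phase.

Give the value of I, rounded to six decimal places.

0.206013

Checks pass: Σm=0; 8 even; l₃=3∈[1,5].
(2·2+1)(2·3+1)(2·3+1) = 245
Δ: 2! 2! 4! / 9! → 1/3780
sum: t=0:+1/24 t=1:−1/4 t=2:+1/24 = -1/6
3j²(2 3 3; 0 0 0) = Δ·Π!·Σ² = 4/105  (sign +1)
sum: t=0:+1/16 = 1/16
3j²(2 3 3; 2 -1 -1) = Δ·Π!·Σ² = 2/35  (sign +1)
combine: 4πI² = 245·4/105·2/35 = 8/15
take √, sign +1: I = 0.20601291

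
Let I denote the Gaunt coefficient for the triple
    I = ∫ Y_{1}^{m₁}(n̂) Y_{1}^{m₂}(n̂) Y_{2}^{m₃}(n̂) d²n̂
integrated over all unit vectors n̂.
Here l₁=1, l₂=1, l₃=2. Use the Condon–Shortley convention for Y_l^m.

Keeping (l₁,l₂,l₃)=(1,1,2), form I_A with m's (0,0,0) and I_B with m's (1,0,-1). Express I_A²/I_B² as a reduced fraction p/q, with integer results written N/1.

4/3

Same 1,1,2: normalisation and zero-m 3j drop out of the ratio.
A: Δ: 0! 2! 2! / 5! → 1/30; sum: t=0:+1/1 = 1/1; 3j²(1 1 2; 0 0 0) = Δ·Π!·Σ² = 2/15  (sign +1)
B: Δ: 0! 2! 2! / 5! → 1/30; sum: t=0:+1/2 = 1/2; 3j²(1 1 2; 1 0 -1) = Δ·Π!·Σ² = 1/10  (sign -1)
I_A²/I_B² = (2/15)/(1/10) = 4/3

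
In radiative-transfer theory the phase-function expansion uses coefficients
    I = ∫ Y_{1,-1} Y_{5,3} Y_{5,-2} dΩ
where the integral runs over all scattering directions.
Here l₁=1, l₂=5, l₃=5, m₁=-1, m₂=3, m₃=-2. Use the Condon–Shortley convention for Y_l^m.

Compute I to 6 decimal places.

0.000000

l₁+l₂+l₃=11 is odd: 3j(l;000)=0 ⇒ I=0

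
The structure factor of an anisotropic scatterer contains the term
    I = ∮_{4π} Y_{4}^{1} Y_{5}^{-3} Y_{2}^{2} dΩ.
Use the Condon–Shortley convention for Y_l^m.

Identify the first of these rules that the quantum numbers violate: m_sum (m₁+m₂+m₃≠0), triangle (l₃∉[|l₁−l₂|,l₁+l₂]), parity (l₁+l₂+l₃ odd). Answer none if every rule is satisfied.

parity

azimuthal sum: 1 − 3 + 2 = 0  ✓
1 ≤ 2 ≤ 9 (triangle on l)  ✓
L = 4 + 5 + 2 = 11 (odd)  ✗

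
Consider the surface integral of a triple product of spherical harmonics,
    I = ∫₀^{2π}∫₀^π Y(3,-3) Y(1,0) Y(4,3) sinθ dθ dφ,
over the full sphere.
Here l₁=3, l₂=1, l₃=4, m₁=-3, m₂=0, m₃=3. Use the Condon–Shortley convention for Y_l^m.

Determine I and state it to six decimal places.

-0.162868

Checks pass: Σm=0; 8 even; l₃=4∈[2,4].
(2·3+1)(2·1+1)(2·4+1) = 189
Δ: 0! 6! 2! / 9! → 1/252
sum: t=0:+1/36 = 1/36
3j²(3 1 4; 0 0 0) = Δ·Π!·Σ² = 4/63  (sign +1)
sum: t=0:+1/720 = 1/720
3j²(3 1 4; -3 0 3) = Δ·Π!·Σ² = 1/36  (sign -1)
combine: 4πI² = 189·4/63·1/36 = 1/3
take √, sign -1: I = -0.16286750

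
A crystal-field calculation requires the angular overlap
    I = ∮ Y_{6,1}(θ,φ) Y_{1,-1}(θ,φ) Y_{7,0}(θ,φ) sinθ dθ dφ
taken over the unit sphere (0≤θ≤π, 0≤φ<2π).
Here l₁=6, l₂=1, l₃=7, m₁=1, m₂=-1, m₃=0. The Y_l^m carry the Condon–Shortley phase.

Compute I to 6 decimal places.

m-sum 0 ✓  L=14 even ✓  5≤7≤7 ✓
Π(2lᵢ+1) = 13×3×15 = 585
triangle coeff Δ(6,1,7) = 1/1365
Σ_t [0,0]: t=0:+1/518400 = 1/518400
(3j)²=7/195 [(6 1 7; 0 0 0)], sign=-1
Σ_t [0,0]: t=0:+1/1209600 = 1/1209600
(3j)²=1/65 [(6 1 7; 1 -1 0)], sign=-1
⇒ 4πI² = 21/65
I = (+1)√(21/65/(4π)) = 0.16034227

0.160342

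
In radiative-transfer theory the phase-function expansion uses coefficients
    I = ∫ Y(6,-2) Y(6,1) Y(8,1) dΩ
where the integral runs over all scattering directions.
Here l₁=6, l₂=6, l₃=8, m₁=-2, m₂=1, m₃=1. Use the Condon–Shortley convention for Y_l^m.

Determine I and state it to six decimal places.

Checks pass: Σm=0; 20 even; l₃=8∈[0,12].
(2·6+1)(2·6+1)(2·8+1) = 2873
Δ: 4! 8! 8! / 21! → 1/1309458150
sum: t=0:+1/49766400 t=1:−1/3110400 t=2:+1/1327104 t=3:−1/3110400 t=4:+1/49766400 = 1/6635520
3j²(6 6 8; 0 0 0) = Δ·Π!·Σ² = 350/46189  (sign +1)
sum: t=0:+1/4877107200 t=1:−1/43545600 t=2:+1/4147200 t=3:−1/2488320 t=4:+1/9953280 = -1/12042240
3j²(6 6 8; -2 1 1) = Δ·Π!·Σ² = 3645/646646  (sign +1)
combine: 4πI² = 2873·350/46189·3645/646646 = 91125/742577
take √, sign +1: I = 0.09881960

0.098820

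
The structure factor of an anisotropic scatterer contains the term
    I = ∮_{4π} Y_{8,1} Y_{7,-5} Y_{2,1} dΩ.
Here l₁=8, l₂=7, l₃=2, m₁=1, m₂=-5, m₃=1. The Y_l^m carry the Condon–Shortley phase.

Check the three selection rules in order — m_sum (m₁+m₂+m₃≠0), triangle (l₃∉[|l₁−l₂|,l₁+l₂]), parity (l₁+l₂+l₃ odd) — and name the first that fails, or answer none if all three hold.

m₁+m₂+m₃ = 1 − 5 + 1 = -3  ✗
triangle: |8−7|=1 ≤ l₃=2 ≤ 8+7=15
parity: l₁+l₂+l₃ = 17 is odd

m_sum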